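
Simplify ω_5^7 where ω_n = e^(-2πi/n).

Since ω_5^5 = 1, powers reduce modulo 5.
7 mod 5 = 2
So ω_5^7 = ω_5^2 = e^(-2πi·2/5)

ω_5^7 = ω_5^2 = -0.8090-0.5878i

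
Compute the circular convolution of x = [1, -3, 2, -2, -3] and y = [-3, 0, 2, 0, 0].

(x ⊛ y)[n] = Σ(m=0 to 4) x[m] · y[(n-m) mod 5]

Computing each output sample:
(x ⊛ y)[0] = -7
(x ⊛ y)[1] = 3
(x ⊛ y)[2] = -4
(x ⊛ y)[3] = 0
(x ⊛ y)[4] = 13

x ⊛ y = [-7, 3, -4, 0, 13]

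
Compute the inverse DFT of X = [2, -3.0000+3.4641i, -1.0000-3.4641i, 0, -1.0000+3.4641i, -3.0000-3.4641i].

x[n] = (1/6) Σ(k=0 to 5) X[k] · e^(2πikn/6)

Computing each x[n]:
x[0] = -1
x[1] = 0
x[2] = -1
x[3] = 1
x[4] = 3
x[5] = 0

x = [-1, 0, -1, 1, 3, 0]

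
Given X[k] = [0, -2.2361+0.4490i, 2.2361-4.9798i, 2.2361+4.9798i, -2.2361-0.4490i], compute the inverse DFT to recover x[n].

x[n] = (1/5) Σ(k=0 to 4) X[k] · e^(2πikn/5)

Computing each x[n]:
x[0] = 0
x[1] = 0
x[2] = -1
x[3] = 3
x[4] = -2

x = [0, 0, -1, 3, -2]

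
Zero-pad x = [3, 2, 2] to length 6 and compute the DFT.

Original 3-point DFT: [7, 1, 1]
Zero-padded 6-point DFT provides frequency interpolation.

DFT_6([x, 0, ...]) = [7, 3.0000-3.4641i, 1, 3, 1, 3.0000+3.4641i]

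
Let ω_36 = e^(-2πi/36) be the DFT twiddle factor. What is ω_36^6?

ω_36^6 = e^(-2πi·6/36)
= cos(-2π·6/36) + i·sin(-2π·6/36)
= cos(-12π/36) + i·sin(-12π/36)

ω_36^6 = cos(-12π/36) + i·sin(-12π/36) = 0.5000-0.8660i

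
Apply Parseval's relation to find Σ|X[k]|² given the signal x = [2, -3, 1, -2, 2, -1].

Parseval: Σ|x[n]|² = (1/N)Σ|X[k]|², so Σ|X[k]|² = N·Σ|x[n]|² = 6·23.0000

Σ|X[k]|² = N·Σ|x[n]|² = 6·23.0000 = 138.0000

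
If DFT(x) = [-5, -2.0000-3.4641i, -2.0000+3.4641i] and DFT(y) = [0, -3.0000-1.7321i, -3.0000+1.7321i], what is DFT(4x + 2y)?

By linearity: DFT(4x + 2y) = 4·DFT(x) + 2·DFT(y)
= 4·[-5, -2.0000-3.4641i, -2.0000+3.4641i] + 2·[0, -3.0000-1.7321i, -3.0000+1.7321i]

Computing element-wise:
Z[0] = 4·(-5) + 2·(0) = -20
Z[1] = 4·(-2.0000-3.4641i) + 2·(-3.0000-1.7321i) = -14.0000-17.3206i
Z[2] = 4·(-2.0000+3.4641i) + 2·(-3.0000+1.7321i) = -14.0000+17.3206i

DFT(4x + 2y) = 4·X + 2·Y = [-20, -14.0000-17.3206i, -14.0000+17.3206i]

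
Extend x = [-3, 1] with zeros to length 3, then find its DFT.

Original 2-point DFT: [-2, -4]
Zero-padded 3-point DFT provides frequency interpolation.

DFT_3([x, 0, ...]) = [-2, -3.5000-0.8660i, -3.5000+0.8660i]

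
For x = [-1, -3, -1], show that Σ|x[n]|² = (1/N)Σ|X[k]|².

Time domain:
Σ|x[n]|² = |-1|² + |-3|² + |-1|² = 11.0000

Frequency domain:
(1/3)Σ|X[k]|² = (1/3)(|-5|² + |1.0000+1.7321i|² + |1.0000-1.7321i|²) = (1/3)·33.0000 = 11.0000

Both sides agree, confirming Parseval's theorem.

Σ|x[n]|² = (1/N)Σ|X[k]|² = 11.0000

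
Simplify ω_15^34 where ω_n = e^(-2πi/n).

Since ω_15^15 = 1, powers reduce modulo 15.
34 mod 15 = 4
So ω_15^34 = ω_15^4 = e^(-2πi·4/15)

ω_15^34 = ω_15^4 = -0.1045-0.9945i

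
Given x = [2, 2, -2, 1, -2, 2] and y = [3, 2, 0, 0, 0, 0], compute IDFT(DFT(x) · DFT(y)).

(x ⊛ y)[n] = Σ(m=0 to 5) x[m] · y[(n-m) mod 6]

Computing each output sample:
(x ⊛ y)[0] = 10
(x ⊛ y)[1] = 10
(x ⊛ y)[2] = -2
(x ⊛ y)[3] = -1
(x ⊛ y)[4] = -4
(x ⊛ y)[5] = 2

x ⊛ y = [10, 10, -2, -1, -4, 2]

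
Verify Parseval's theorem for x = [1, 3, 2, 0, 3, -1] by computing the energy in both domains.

Time domain:
Σ|x[n]|² = |1|² + |3|² + |2|² + |0|² + |3|² + |-1|² = 24.0000

Frequency domain:
(1/6)Σ|X[k]|² = (1/6)(|8|² + |-0.5000-2.5981i|² + |-2.5000-4.3301i|² + |4|² + |-2.5000+4.3301i|² + |-0.5000+2.5981i|²) = (1/6)·144.0000 = 24.0000

Both sides agree, confirming Parseval's theorem.

Σ|x[n]|² = (1/N)Σ|X[k]|² = 24.0000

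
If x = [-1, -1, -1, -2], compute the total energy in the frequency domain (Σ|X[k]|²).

Parseval: Σ|x[n]|² = (1/N)Σ|X[k]|², so Σ|X[k]|² = N·Σ|x[n]|² = 4·7.0000

Σ|X[k]|² = N·Σ|x[n]|² = 4·7.0000 = 28.0000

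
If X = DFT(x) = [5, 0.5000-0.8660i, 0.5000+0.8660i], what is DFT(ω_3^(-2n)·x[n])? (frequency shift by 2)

Modulation property: DFT(ω_3^(-2n)·x[n]) = X[(k-2) mod 3], so circularly shift X by 2 positions.

X[k-2] = [0.5000-0.8660i, 0.5000+0.8660i, 5]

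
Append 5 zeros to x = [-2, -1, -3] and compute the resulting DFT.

Original 3-point DFT: [-6, -1.7321i, 1.7321i]
Zero-padded 8-point DFT provides frequency interpolation.

DFT_8([x, 0, ...]) = [-6, -2.7071+3.7071i, 1+1i, -1.2929-2.2929i, -4, -1.2929+2.2929i, 1-1i, -2.7071-3.7071i]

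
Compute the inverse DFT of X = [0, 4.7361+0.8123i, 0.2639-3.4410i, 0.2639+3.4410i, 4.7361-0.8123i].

x[n] = (1/5) Σ(k=0 to 4) X[k] · e^(2πikn/5)

Computing each x[n]:
x[0] = 2
x[1] = 1
x[2] = -3
x[3] = 0
x[4] = 0

x = [2, 1, -3, 0, 0]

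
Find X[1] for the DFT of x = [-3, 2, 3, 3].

X[1] = Σ(n=0 to 3) x[n] · ω_4^(1n) where ω_4 = e^(-2πi/4)
= (-3)·ω_4^0 + (2)·ω_4^1 + (3)·ω_4^2 + (3)·ω_4^3

X[1] = -6+1i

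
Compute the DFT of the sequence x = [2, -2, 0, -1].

X[k] = Σ(n=0 to 3) x[n] · ω_4^(nk)
where ω_4 = e^(-2πi/4)

Computing each X[k]:
X[0] = -1
X[1] = 2+1i
X[2] = 5
X[3] = 2-1i

X = [-1, 2+1i, 5, 2-1i]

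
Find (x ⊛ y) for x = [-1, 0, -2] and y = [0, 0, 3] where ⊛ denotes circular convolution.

(x ⊛ y)[n] = Σ(m=0 to 2) x[m] · y[(n-m) mod 3]

Computing each output sample:
(x ⊛ y)[0] = 0
(x ⊛ y)[1] = -6
(x ⊛ y)[2] = -3

x ⊛ y = [0, -6, -3]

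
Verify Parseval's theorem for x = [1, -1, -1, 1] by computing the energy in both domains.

Time domain:
Σ|x[n]|² = |1|² + |-1|² + |-1|² + |1|² = 4.0000

Frequency domain:
(1/4)Σ|X[k]|² = (1/4)(|0|² + |2+2i|² + |0|² + |2-2i|²) = (1/4)·16.0000 = 4.0000

Both sides agree, confirming Parseval's theorem.

Σ|x[n]|² = (1/N)Σ|X[k]|² = 4.0000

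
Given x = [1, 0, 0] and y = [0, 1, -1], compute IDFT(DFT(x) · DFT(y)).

(x ⊛ y)[n] = Σ(m=0 to 2) x[m] · y[(n-m) mod 3]

Computing each output sample:
(x ⊛ y)[0] = 0
(x ⊛ y)[1] = 1
(x ⊛ y)[2] = -1

x ⊛ y = [0, 1, -1]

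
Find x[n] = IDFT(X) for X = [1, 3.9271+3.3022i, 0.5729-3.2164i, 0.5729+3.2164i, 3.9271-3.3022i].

x[n] = (1/5) Σ(k=0 to 4) X[k] · e^(2πikn/5)

Computing each x[n]:
x[0] = 2
x[1] = 0
x[2] = -3
x[3] = 1
x[4] = 1

x = [2, 0, -3, 1, 1]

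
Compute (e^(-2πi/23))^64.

Since ω_23^23 = 1, powers reduce modulo 23.
64 mod 23 = 18
So ω_23^64 = ω_23^18 = e^(-2πi·18/23)

ω_23^64 = ω_23^18 = 0.2035+0.9791i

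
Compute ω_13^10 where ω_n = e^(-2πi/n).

ω_13^10 = e^(-2πi·10/13)
= cos(-2π·10/13) + i·sin(-2π·10/13)
= cos(-20π/13) + i·sin(-20π/13)

ω_13^10 = cos(-20π/13) + i·sin(-20π/13) = 0.1205+0.9927i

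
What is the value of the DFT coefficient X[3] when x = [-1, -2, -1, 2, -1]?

X[3] = Σ(n=0 to 4) x[n] · ω_5^(3n) where ω_5 = e^(-2πi/5)
= (-1)·ω_5^0 + (-2)·ω_5^3 + (-1)·ω_5^6 + (2)·ω_5^9 + (-1)·ω_5^12

X[3] = 1.7361+2.2654i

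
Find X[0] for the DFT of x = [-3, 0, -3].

X[0] = Σ(n=0 to 2) x[n] · ω_3^0 = Σ x[n]
= (-3) + (0) + (-3)

X[0] = -6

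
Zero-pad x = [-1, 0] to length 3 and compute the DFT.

Original 2-point DFT: [-1, -1]
Zero-padded 3-point DFT provides frequency interpolation.

DFT_3([x, 0, ...]) = [-1, -1, -1]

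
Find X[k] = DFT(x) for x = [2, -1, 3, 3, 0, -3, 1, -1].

X[k] = Σ(n=0 to 7) x[n] · ω_8^(nk)
where ω_8 = e^(-2πi/8)

Computing each X[k]:
X[0] = 4
X[1] = 0.5858-6.2426i
X[2] = -2+6i
X[3] = 3.4142-2.2426i
X[4] = 8
X[5] = 3.4142+2.2426i
X[6] = -2-6i
X[7] = 0.5858+6.2426i

X = [4, 0.5858-6.2426i, -2+6i, 3.4142-2.2426i, 8, 3.4142+2.2426i, -2-6i, 0.5858+6.2426i]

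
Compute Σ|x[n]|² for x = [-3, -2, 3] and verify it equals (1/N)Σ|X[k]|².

Time domain:
Σ|x[n]|² = |-3|² + |-2|² + |3|² = 22.0000

Frequency domain:
(1/3)Σ|X[k]|² = (1/3)(|-2|² + |-3.5000+4.3301i|² + |-3.5000-4.3301i|²) = (1/3)·66.0000 = 22.0000

Both sides agree, confirming Parseval's theorem.

Σ|x[n]|² = (1/N)Σ|X[k]|² = 22.0000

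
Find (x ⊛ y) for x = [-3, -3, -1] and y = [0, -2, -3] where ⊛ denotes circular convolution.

(x ⊛ y)[n] = Σ(m=0 to 2) x[m] · y[(n-m) mod 3]

Computing each output sample:
(x ⊛ y)[0] = 11
(x ⊛ y)[1] = 9
(x ⊛ y)[2] = 15

x ⊛ y = [11, 9, 15]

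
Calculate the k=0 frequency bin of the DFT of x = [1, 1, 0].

X[0] = Σ(n=0 to 2) x[n] · ω_3^0 = Σ x[n]
= (1) + (1) + (0)

X[0] = 2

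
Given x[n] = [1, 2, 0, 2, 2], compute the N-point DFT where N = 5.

X[k] = Σ(n=0 to 4) x[n] · ω_5^(nk)
where ω_5 = e^(-2πi/5)

Computing each X[k]:
X[0] = 7
X[1] = 0.6180+1.1756i
X[2] = -1.6180-1.9021i
X[3] = -1.6180+1.9021i
X[4] = 0.6180-1.1756i

X = [7, 0.6180+1.1756i, -1.6180-1.9021i, -1.6180+1.9021i, 0.6180-1.1756i]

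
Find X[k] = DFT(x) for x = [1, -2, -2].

X[k] = Σ(n=0 to 2) x[n] · ω_3^(nk)
where ω_3 = e^(-2πi/3)

Computing each X[k]:
X[0] = -3
X[1] = 3
X[2] = 3

X = [-3, 3, 3]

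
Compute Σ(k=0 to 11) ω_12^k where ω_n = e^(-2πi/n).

Sum of all nth roots of unity equals 0 for n > 1 (geometric series with r ≠ 1).

0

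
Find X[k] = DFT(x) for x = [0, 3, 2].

X[k] = Σ(n=0 to 2) x[n] · ω_3^(nk)
where ω_3 = e^(-2πi/3)

Computing each X[k]:
X[0] = 5
X[1] = -2.5000-0.8660i
X[2] = -2.5000+0.8660i

X = [5, -2.5000-0.8660i, -2.5000+0.8660i]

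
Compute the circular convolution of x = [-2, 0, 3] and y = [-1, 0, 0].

(x ⊛ y)[n] = Σ(m=0 to 2) x[m] · y[(n-m) mod 3]

Computing each output sample:
(x ⊛ y)[0] = 2
(x ⊛ y)[1] = 0
(x ⊛ y)[2] = -3

x ⊛ y = [2, 0, -3]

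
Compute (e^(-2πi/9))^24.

Since ω_9^9 = 1, powers reduce modulo 9.
24 mod 9 = 6
So ω_9^24 = ω_9^6 = e^(-2πi·6/9)

ω_9^24 = ω_9^6 = -0.5000+0.8660i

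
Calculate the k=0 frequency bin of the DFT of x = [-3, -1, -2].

X[0] = Σ(n=0 to 2) x[n] · ω_3^0 = Σ x[n]
= (-3) + (-1) + (-2)

X[0] = -6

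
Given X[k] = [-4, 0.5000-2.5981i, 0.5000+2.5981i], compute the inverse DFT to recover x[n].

x[n] = (1/3) Σ(k=0 to 2) X[k] · e^(2πikn/3)

Computing each x[n]:
x[0] = -1
x[1] = 0
x[2] = -3

x = [-1, 0, -3]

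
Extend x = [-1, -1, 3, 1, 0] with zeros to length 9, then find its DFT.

Original 5-point DFT: [2, -4.5451-0.2245i, 1.0451+2.4899i, 1.0451-2.4899i, -4.5451+0.2245i]
Zero-padded 9-point DFT provides frequency interpolation.

DFT_9([x, 0, ...]) = [2, -1.7451-3.1777i, -4.4927+0.8248i, -1.0000+3.4641i, 1.7378+1.4044i, 1.7378-1.4044i, -1.0000-3.4641i, -4.4927-0.8248i, -1.7451+3.1777i]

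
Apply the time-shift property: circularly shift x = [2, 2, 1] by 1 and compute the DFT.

Time shift by 1: X_shifted[k] = ω_3^(1k) · X[k]
Shifted x = [1, 2, 2]

DFT(x[n-1]) = [5, -1, -1]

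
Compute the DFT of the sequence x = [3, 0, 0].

X[k] = Σ(n=0 to 2) x[n] · ω_3^(nk)
where ω_3 = e^(-2πi/3)

Computing each X[k]:
X[0] = 3
X[1] = 3
X[2] = 3

X = [3, 3, 3]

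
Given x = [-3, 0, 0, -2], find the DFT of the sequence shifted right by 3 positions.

Time shift by 3: X_shifted[k] = ω_4^(3k) · X[k]
Shifted x = [0, 0, -2, -3]

DFT(x[n-3]) = [-5, 2-3i, 1, 2+3i]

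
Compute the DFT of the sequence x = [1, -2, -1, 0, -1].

X[k] = Σ(n=0 to 4) x[n] · ω_5^(nk)
where ω_5 = e^(-2πi/5)

Computing each X[k]:
X[0] = -3
X[1] = 0.8820+1.5388i
X[2] = 3.1180-0.3633i
X[3] = 3.1180+0.3633i
X[4] = 0.8820-1.5388i

X = [-3, 0.8820+1.5388i, 3.1180-0.3633i, 3.1180+0.3633i, 0.8820-1.5388i]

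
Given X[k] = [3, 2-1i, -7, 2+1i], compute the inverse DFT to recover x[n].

x[n] = (1/4) Σ(k=0 to 3) X[k] · e^(2πikn/4)

Computing each x[n]:
x[0] = 0
x[1] = 3
x[2] = -2
x[3] = 2

x = [0, 3, -2, 2]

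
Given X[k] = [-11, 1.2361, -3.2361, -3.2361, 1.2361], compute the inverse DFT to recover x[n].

x[n] = (1/5) Σ(k=0 to 4) X[k] · e^(2πikn/5)

Computing each x[n]:
x[0] = -3
x[1] = -1
x[2] = -3
x[3] = -3
x[4] = -1

x = [-3, -1, -3, -3, -1]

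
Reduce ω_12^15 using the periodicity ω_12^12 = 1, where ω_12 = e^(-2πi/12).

Since ω_12^12 = 1, powers reduce modulo 12.
15 mod 12 = 3
So ω_12^15 = ω_12^3 = e^(-2πi·3/12)

ω_12^15 = ω_12^3 = -1i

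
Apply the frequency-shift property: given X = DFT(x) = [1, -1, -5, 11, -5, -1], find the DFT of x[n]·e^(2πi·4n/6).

Modulation property: DFT(ω_6^(-4n)·x[n]) = X[(k-4) mod 6], so circularly shift X by 4 positions.

X[k-4] = [-5, 11, -5, -1, 1, -1]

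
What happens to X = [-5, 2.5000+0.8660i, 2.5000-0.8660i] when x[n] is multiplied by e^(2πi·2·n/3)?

Modulation property: DFT(ω_3^(-2n)·x[n]) = X[(k-2) mod 3], so circularly shift X by 2 positions.

X[k-2] = [2.5000+0.8660i, 2.5000-0.8660i, -5]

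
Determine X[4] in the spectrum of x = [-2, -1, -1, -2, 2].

X[4] = Σ(n=0 to 4) x[n] · ω_5^(4n) where ω_5 = e^(-2πi/5)
= (-2)·ω_5^0 + (-1)·ω_5^4 + (-1)·ω_5^8 + (-2)·ω_5^12 + (2)·ω_5^16

X[4] = 0.7361-2.2654i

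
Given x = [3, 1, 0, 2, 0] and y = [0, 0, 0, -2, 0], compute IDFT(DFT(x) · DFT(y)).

(x ⊛ y)[n] = Σ(m=0 to 4) x[m] · y[(n-m) mod 5]

Computing each output sample:
(x ⊛ y)[0] = 0
(x ⊛ y)[1] = -4
(x ⊛ y)[2] = 0
(x ⊛ y)[3] = -6
(x ⊛ y)[4] = -2

x ⊛ y = [0, -4, 0, -6, -2]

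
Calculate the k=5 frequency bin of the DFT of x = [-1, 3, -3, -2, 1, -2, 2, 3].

X[5] = Σ(n=0 to 7) x[n] · ω_8^(5n) where ω_8 = e^(-2πi/8)
= (-1)·ω_8^0 + (3)·ω_8^5 + (-3)·ω_8^10 + (-2)·ω_8^15 + (1)·ω_8^20 + (-2)·ω_8^25 + (2)·ω_8^30 + (3)·ω_8^35

X[5] = -9.0711+5.0000i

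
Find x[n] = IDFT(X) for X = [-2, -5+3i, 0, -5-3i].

x[n] = (1/4) Σ(k=0 to 3) X[k] · e^(2πikn/4)

Computing each x[n]:
x[0] = -3
x[1] = -2
x[2] = 2
x[3] = 1

x = [-3, -2, 2, 1]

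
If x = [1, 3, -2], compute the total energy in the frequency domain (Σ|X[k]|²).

Parseval: Σ|x[n]|² = (1/N)Σ|X[k]|², so Σ|X[k]|² = N·Σ|x[n]|² = 3·14.0000

Σ|X[k]|² = N·Σ|x[n]|² = 3·14.0000 = 42.0000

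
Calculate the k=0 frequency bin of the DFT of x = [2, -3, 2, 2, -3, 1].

X[0] = Σ(n=0 to 5) x[n] · ω_6^0 = Σ x[n]
= (2) + (-3) + (2) + (2) + (-3) + (1)

X[0] = 1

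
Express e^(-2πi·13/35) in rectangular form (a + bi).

ω_35^13 = e^(-2πi·13/35)
= cos(-2π·13/35) + i·sin(-2π·13/35)
= cos(-26π/35) + i·sin(-26π/35)

ω_35^13 = cos(-26π/35) + i·sin(-26π/35) = -0.6911-0.7228i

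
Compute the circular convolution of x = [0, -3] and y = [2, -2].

(x ⊛ y)[n] = Σ(m=0 to 1) x[m] · y[(n-m) mod 2]

Computing each output sample:
(x ⊛ y)[0] = 6
(x ⊛ y)[1] = -6

x ⊛ y = [6, -6]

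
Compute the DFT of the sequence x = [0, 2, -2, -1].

X[k] = Σ(n=0 to 3) x[n] · ω_4^(nk)
where ω_4 = e^(-2πi/4)

Computing each X[k]:
X[0] = -1
X[1] = 2-3i
X[2] = -3
X[3] = 2+3i

X = [-1, 2-3i, -3, 2+3i]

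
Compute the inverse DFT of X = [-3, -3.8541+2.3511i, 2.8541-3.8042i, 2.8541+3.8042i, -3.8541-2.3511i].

x[n] = (1/5) Σ(k=0 to 4) X[k] · e^(2πikn/5)

Computing each x[n]:
x[0] = -1
x[1] = -2
x[2] = -1
x[3] = 3
x[4] = -2

x = [-1, -2, -1, 3, -2]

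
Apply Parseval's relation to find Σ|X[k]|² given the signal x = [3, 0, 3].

Parseval: Σ|x[n]|² = (1/N)Σ|X[k]|², so Σ|X[k]|² = N·Σ|x[n]|² = 3·18.0000

Σ|X[k]|² = N·Σ|x[n]|² = 3·18.0000 = 54.0000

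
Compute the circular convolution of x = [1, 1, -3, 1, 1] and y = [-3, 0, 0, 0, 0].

(x ⊛ y)[n] = Σ(m=0 to 4) x[m] · y[(n-m) mod 5]

Computing each output sample:
(x ⊛ y)[0] = -3
(x ⊛ y)[1] = -3
(x ⊛ y)[2] = 9
(x ⊛ y)[3] = -3
(x ⊛ y)[4] = -3

x ⊛ y = [-3, -3, 9, -3, -3]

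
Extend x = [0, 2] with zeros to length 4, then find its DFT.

Original 2-point DFT: [2, -2]
Zero-padded 4-point DFT provides frequency interpolation.

DFT_4([x, 0, ...]) = [2, -2i, -2, 2i]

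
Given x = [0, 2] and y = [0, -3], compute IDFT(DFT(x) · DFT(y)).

(x ⊛ y)[n] = Σ(m=0 to 1) x[m] · y[(n-m) mod 2]

Computing each output sample:
(x ⊛ y)[0] = -6
(x ⊛ y)[1] = 0

x ⊛ y = [-6, 0]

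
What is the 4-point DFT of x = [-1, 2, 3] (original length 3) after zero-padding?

Original 3-point DFT: [4, -3.5000+0.8660i, -3.5000-0.8660i]
Zero-padded 4-point DFT provides frequency interpolation.

DFT_4([x, 0, ...]) = [4, -4-2i, 0, -4+2i]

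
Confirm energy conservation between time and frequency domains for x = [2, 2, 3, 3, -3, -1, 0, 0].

Time domain:
Σ|x[n]|² = |2|² + |2|² + |3|² + |3|² + |-3|² + |-1|² + |0|² + |0|² = 36.0000

Frequency domain:
(1/8)Σ|X[k]|² = (1/8)(|6|² + |5.0000-7.2426i|² + |-4+2i|² + |5.0000-1.2426i|² + |-2|² + |5.0000+1.2426i|² + |-4-2i|² + |5.0000+7.2426i|²) = (1/8)·288.0000 = 36.0000

Both sides agree, confirming Parseval's theorem.

Σ|x[n]|² = (1/N)Σ|X[k]|² = 36.0000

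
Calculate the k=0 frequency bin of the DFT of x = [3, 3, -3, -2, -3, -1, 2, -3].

X[0] = Σ(n=0 to 7) x[n] · ω_8^0 = Σ x[n]
= (3) + (3) + (-3) + (-2) + (-3) + (-1) + (2) + (-3)

X[0] = -4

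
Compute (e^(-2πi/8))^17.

Since ω_8^8 = 1, powers reduce modulo 8.
17 mod 8 = 1
So ω_8^17 = ω_8^1 = e^(-2πi·1/8)

ω_8^17 = ω_8^1 = 0.7071-0.7071i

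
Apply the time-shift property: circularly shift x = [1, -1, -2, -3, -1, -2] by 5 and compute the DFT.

Time shift by 5: X_shifted[k] = ω_6^(5k) · X[k]
Shifted x = [-1, -2, -3, -1, -2, 1]

DFT(x[n-5]) = [-8, 2.0000+3.4641i, 1.0000+1.7321i, -4, 1.0000-1.7321i, 2.0000-3.4641i]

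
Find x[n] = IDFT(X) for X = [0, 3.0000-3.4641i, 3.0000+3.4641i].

x[n] = (1/3) Σ(k=0 to 2) X[k] · e^(2πikn/3)

Computing each x[n]:
x[0] = 2
x[1] = 1
x[2] = -3

x = [2, 1, -3]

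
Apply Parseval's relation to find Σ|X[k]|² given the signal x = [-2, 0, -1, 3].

Parseval: Σ|x[n]|² = (1/N)Σ|X[k]|², so Σ|X[k]|² = N·Σ|x[n]|² = 4·14.0000

Σ|X[k]|² = N·Σ|x[n]|² = 4·14.0000 = 56.0000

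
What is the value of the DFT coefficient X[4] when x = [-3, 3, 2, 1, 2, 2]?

X[4] = Σ(n=0 to 5) x[n] · ω_6^(4n) where ω_6 = e^(-2πi/6)
= (-3)·ω_6^0 + (3)·ω_6^4 + (2)·ω_6^8 + (1)·ω_6^12 + (2)·ω_6^16 + (2)·ω_6^20

X[4] = -6.5000+0.8660i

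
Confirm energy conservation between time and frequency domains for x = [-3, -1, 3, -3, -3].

Time domain:
Σ|x[n]|² = |-3|² + |-1|² + |3|² + |-3|² + |-3|² = 37.0000

Frequency domain:
(1/5)Σ|X[k]|² = (1/5)(|-7|² + |-4.2361-5.4288i|² + |0.2361+4.5308i|² + |0.2361-4.5308i|² + |-4.2361+5.4288i|²) = (1/5)·185.0000 = 37.0000

Both sides agree, confirming Parseval's theorem.

Σ|x[n]|² = (1/N)Σ|X[k]|² = 37.0000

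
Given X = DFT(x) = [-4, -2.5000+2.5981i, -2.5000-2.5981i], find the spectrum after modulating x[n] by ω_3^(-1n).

Modulation property: DFT(ω_3^(-1n)·x[n]) = X[(k-1) mod 3], so circularly shift X by 1 positions.

X[k-1] = [-2.5000-2.5981i, -4, -2.5000+2.5981i]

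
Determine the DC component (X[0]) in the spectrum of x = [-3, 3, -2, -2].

X[0] = Σ(n=0 to 3) x[n] · ω_4^0 = Σ x[n]
= (-3) + (3) + (-2) + (-2)

X[0] = -4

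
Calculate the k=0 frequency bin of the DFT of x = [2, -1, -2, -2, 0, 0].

X[0] = Σ(n=0 to 5) x[n] · ω_6^0 = Σ x[n]
= (2) + (-1) + (-2) + (-2) + (0) + (0)

X[0] = -3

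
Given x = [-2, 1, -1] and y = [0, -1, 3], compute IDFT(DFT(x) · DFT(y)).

(x ⊛ y)[n] = Σ(m=0 to 2) x[m] · y[(n-m) mod 3]

Computing each output sample:
(x ⊛ y)[0] = 4
(x ⊛ y)[1] = -1
(x ⊛ y)[2] = -7

x ⊛ y = [4, -1, -7]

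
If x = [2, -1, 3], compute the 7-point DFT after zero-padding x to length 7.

Original 3-point DFT: [4, 1.0000+3.4641i, 1.0000-3.4641i]
Zero-padded 7-point DFT provides frequency interpolation.

DFT_7([x, 0, ...]) = [4, 0.7089-2.1430i, -0.4804+2.2766i, 4.7714+2.7794i, 4.7714-2.7794i, -0.4804-2.2766i, 0.7089+2.1430i]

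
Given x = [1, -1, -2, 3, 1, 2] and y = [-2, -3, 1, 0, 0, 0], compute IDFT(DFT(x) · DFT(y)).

(x ⊛ y)[n] = Σ(m=0 to 5) x[m] · y[(n-m) mod 6]

Computing each output sample:
(x ⊛ y)[0] = -7
(x ⊛ y)[1] = 1
(x ⊛ y)[2] = 8
(x ⊛ y)[3] = -1
(x ⊛ y)[4] = -13
(x ⊛ y)[5] = -4

x ⊛ y = [-7, 1, 8, -1, -13, -4]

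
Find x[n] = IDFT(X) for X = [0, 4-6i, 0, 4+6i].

x[n] = (1/4) Σ(k=0 to 3) X[k] · e^(2πikn/4)

Computing each x[n]:
x[0] = 2
x[1] = 3
x[2] = -2
x[3] = -3

x = [2, 3, -2, -3]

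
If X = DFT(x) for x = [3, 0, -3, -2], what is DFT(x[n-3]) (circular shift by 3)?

Time shift by 3: X_shifted[k] = ω_4^(3k) · X[k]
Shifted x = [0, -3, -2, 3]

DFT(x[n-3]) = [-2, 2+6i, -2, 2-6i]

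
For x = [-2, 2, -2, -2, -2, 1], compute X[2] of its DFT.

X[2] = Σ(n=0 to 5) x[n] · ω_6^(2n) where ω_6 = e^(-2πi/6)
= (-2)·ω_6^0 + (2)·ω_6^2 + (-2)·ω_6^4 + (-2)·ω_6^6 + (-2)·ω_6^8 + (1)·ω_6^10

X[2] = -3.5000-0.8660i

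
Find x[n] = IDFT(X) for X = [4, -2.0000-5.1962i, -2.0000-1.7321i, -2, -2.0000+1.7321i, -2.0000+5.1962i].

x[n] = (1/6) Σ(k=0 to 5) X[k] · e^(2πikn/6)

Computing each x[n]:
x[0] = -1
x[1] = 3
x[2] = 2
x[3] = 1
x[4] = 0
x[5] = -1

x = [-1, 3, 2, 1, 0, -1]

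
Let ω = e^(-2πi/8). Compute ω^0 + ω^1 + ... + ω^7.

Sum of all nth roots of unity equals 0 for n > 1 (geometric series with r ≠ 1).

0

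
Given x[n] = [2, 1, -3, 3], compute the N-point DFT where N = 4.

X[k] = Σ(n=0 to 3) x[n] · ω_4^(nk)
where ω_4 = e^(-2πi/4)

Computing each X[k]:
X[0] = 3
X[1] = 5+2i
X[2] = -5
X[3] = 5-2i

X = [3, 5+2i, -5, 5-2i]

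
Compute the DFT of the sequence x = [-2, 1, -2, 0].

X[k] = Σ(n=0 to 3) x[n] · ω_4^(nk)
where ω_4 = e^(-2πi/4)

Computing each X[k]:
X[0] = -3
X[1] = -1i
X[2] = -5
X[3] = 1i

X = [-3, -1i, -5, 1i]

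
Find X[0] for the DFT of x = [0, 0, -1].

X[0] = Σ(n=0 to 2) x[n] · ω_3^0 = Σ x[n]
= (0) + (0) + (-1)

X[0] = -1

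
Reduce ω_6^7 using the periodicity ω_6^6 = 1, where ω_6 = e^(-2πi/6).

Since ω_6^6 = 1, powers reduce modulo 6.
7 mod 6 = 1
So ω_6^7 = ω_6^1 = e^(-2πi·1/6)

ω_6^7 = ω_6^1 = 0.5000-0.8660i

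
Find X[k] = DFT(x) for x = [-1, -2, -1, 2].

X[k] = Σ(n=0 to 3) x[n] · ω_4^(nk)
where ω_4 = e^(-2πi/4)

Computing each X[k]:
X[0] = -2
X[1] = 4i
X[2] = -2
X[3] = -4i

X = [-2, 4i, -2, -4i]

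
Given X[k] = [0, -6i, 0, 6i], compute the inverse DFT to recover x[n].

x[n] = (1/4) Σ(k=0 to 3) X[k] · e^(2πikn/4)

Computing each x[n]:
x[0] = 0
x[1] = 3
x[2] = 0
x[3] = -3

x = [0, 3, 0, -3]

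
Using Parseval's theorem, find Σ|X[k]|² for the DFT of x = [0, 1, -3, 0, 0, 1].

Parseval: Σ|x[n]|² = (1/N)Σ|X[k]|², so Σ|X[k]|² = N·Σ|x[n]|² = 6·11.0000

Σ|X[k]|² = N·Σ|x[n]|² = 6·11.0000 = 66.0000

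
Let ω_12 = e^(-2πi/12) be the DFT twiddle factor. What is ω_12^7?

ω_12^7 = e^(-2πi·7/12)
= cos(-2π·7/12) + i·sin(-2π·7/12)
= cos(-14π/12) + i·sin(-14π/12)

ω_12^7 = cos(-14π/12) + i·sin(-14π/12) = -0.8660+0.5000i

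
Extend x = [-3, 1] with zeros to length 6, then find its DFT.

Original 2-point DFT: [-2, -4]
Zero-padded 6-point DFT provides frequency interpolation.

DFT_6([x, 0, ...]) = [-2, -2.5000-0.8660i, -3.5000-0.8660i, -4, -3.5000+0.8660i, -2.5000+0.8660i]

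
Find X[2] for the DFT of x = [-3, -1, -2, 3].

X[2] = Σ(n=0 to 3) x[n] · ω_4^(2n) where ω_4 = e^(-2πi/4)
= (-3)·ω_4^0 + (-1)·ω_4^2 + (-2)·ω_4^4 + (3)·ω_4^6

X[2] = -7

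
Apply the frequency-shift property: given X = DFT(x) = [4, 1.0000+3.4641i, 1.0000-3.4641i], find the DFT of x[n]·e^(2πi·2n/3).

Modulation property: DFT(ω_3^(-2n)·x[n]) = X[(k-2) mod 3], so circularly shift X by 2 positions.

X[k-2] = [1.0000+3.4641i, 1.0000-3.4641i, 4]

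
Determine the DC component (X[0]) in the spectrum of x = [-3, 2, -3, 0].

X[0] = Σ(n=0 to 3) x[n] · ω_4^0 = Σ x[n]
= (-3) + (2) + (-3) + (0)

X[0] = -4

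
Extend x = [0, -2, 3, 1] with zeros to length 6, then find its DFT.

Original 4-point DFT: [2, -3+3i, 4, -3-3i]
Zero-padded 6-point DFT provides frequency interpolation.

DFT_6([x, 0, ...]) = [2, -3.5000-0.8660i, 0.5000+4.3301i, 4, 0.5000-4.3301i, -3.5000+0.8660i]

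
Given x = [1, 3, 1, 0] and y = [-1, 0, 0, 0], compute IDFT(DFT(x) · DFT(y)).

(x ⊛ y)[n] = Σ(m=0 to 3) x[m] · y[(n-m) mod 4]

Computing each output sample:
(x ⊛ y)[0] = -1
(x ⊛ y)[1] = -3
(x ⊛ y)[2] = -1
(x ⊛ y)[3] = 0

x ⊛ y = [-1, -3, -1, 0]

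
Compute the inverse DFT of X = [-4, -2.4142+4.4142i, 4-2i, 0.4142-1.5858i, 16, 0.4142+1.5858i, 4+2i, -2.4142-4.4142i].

x[n] = (1/8) Σ(k=0 to 7) X[k] · e^(2πikn/8)

Computing each x[n]:
x[0] = 2
x[1] = -3
x[2] = -1
x[3] = -3
x[4] = 3
x[5] = -1
x[6] = 2
x[7] = -3

x = [2, -3, -1, -3, 3, -1, 2, -3]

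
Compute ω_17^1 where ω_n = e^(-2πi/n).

ω_17^1 = e^(-2πi·1/17)
= cos(-2π·1/17) + i·sin(-2π·1/17)
= cos(-2π/17) + i·sin(-2π/17)

ω_17^1 = cos(-2π/17) + i·sin(-2π/17) = 0.9325-0.3612i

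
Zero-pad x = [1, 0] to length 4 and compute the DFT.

Original 2-point DFT: [1, 1]
Zero-padded 4-point DFT provides frequency interpolation.

DFT_4([x, 0, ...]) = [1, 1, 1, 1]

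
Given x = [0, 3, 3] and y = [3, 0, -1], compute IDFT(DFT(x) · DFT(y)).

(x ⊛ y)[n] = Σ(m=0 to 2) x[m] · y[(n-m) mod 3]

Computing each output sample:
(x ⊛ y)[0] = -3
(x ⊛ y)[1] = 6
(x ⊛ y)[2] = 9

x ⊛ y = [-3, 6, 9]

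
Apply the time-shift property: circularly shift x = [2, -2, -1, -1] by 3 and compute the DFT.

Time shift by 3: X_shifted[k] = ω_4^(3k) · X[k]
Shifted x = [-2, -1, -1, 2]

DFT(x[n-3]) = [-2, -1+3i, -4, -1-3i]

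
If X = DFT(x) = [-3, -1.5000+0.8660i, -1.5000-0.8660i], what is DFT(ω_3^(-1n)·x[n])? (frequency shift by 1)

Modulation property: DFT(ω_3^(-1n)·x[n]) = X[(k-1) mod 3], so circularly shift X by 1 positions.

X[k-1] = [-1.5000-0.8660i, -3, -1.5000+0.8660i]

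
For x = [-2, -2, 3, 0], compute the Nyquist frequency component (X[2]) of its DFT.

X[2] = Σ(n=0 to 3) x[n] · ω_4^(2n) where ω_4 = e^(-2πi/4)
= (-2)·ω_4^0 + (-2)·ω_4^2 + (3)·ω_4^4 + (0)·ω_4^6

X[2] = 3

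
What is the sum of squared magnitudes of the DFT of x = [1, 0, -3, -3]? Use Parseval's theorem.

Parseval: Σ|x[n]|² = (1/N)Σ|X[k]|², so Σ|X[k]|² = N·Σ|x[n]|² = 4·19.0000

Σ|X[k]|² = N·Σ|x[n]|² = 4·19.0000 = 76.0000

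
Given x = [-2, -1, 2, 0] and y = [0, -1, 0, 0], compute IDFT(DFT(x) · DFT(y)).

(x ⊛ y)[n] = Σ(m=0 to 3) x[m] · y[(n-m) mod 4]

Computing each output sample:
(x ⊛ y)[0] = 0
(x ⊛ y)[1] = 2
(x ⊛ y)[2] = 1
(x ⊛ y)[3] = -2

x ⊛ y = [0, 2, 1, -2]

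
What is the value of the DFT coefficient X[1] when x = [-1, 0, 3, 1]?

X[1] = Σ(n=0 to 3) x[n] · ω_4^(1n) where ω_4 = e^(-2πi/4)
= (-1)·ω_4^0 + (0)·ω_4^1 + (3)·ω_4^2 + (1)·ω_4^3

X[1] = -4+1i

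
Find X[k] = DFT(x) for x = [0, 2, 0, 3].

X[k] = Σ(n=0 to 3) x[n] · ω_4^(nk)
where ω_4 = e^(-2πi/4)

Computing each X[k]:
X[0] = 5
X[1] = 1i
X[2] = -5
X[3] = -1i

X = [5, 1i, -5, -1i]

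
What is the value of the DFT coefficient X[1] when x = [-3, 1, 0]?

X[1] = Σ(n=0 to 2) x[n] · ω_3^(1n) where ω_3 = e^(-2πi/3)
= (-3)·ω_3^0 + (1)·ω_3^1 + (0)·ω_3^2

X[1] = -3.5000-0.8660i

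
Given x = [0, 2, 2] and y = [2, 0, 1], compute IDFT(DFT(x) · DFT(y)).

(x ⊛ y)[n] = Σ(m=0 to 2) x[m] · y[(n-m) mod 3]

Computing each output sample:
(x ⊛ y)[0] = 2
(x ⊛ y)[1] = 6
(x ⊛ y)[2] = 4

x ⊛ y = [2, 6, 4]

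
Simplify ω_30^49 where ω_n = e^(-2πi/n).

Since ω_30^30 = 1, powers reduce modulo 30.
49 mod 30 = 19
So ω_30^49 = ω_30^19 = e^(-2πi·19/30)

ω_30^49 = ω_30^19 = -0.6691+0.7431i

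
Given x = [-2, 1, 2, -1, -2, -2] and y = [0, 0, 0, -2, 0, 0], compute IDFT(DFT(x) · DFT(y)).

(x ⊛ y)[n] = Σ(m=0 to 5) x[m] · y[(n-m) mod 6]

Computing each output sample:
(x ⊛ y)[0] = 2
(x ⊛ y)[1] = 4
(x ⊛ y)[2] = 4
(x ⊛ y)[3] = 4
(x ⊛ y)[4] = -2
(x ⊛ y)[5] = -4

x ⊛ y = [2, 4, 4, 4, -2, -4]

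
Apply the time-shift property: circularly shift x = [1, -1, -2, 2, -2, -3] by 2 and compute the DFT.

Time shift by 2: X_shifted[k] = ω_6^(2k) · X[k]
Shifted x = [-2, -3, 1, -1, -2, 2]

DFT(x[n-2]) = [-5, -1.0000+1.7321i, -2.0000+6.9282i, -1, -2.0000-6.9282i, -1.0000-1.7321i]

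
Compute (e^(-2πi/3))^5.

Since ω_3^3 = 1, powers reduce modulo 3.
5 mod 3 = 2
So ω_3^5 = ω_3^2 = e^(-2πi·2/3)

ω_3^5 = ω_3^2 = -0.5000+0.8660i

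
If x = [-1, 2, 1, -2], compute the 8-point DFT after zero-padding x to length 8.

Original 4-point DFT: [0, -2-4i, 0, -2+4i]
Zero-padded 8-point DFT provides frequency interpolation.

DFT_8([x, 0, ...]) = [0, 1.8284-1.0000i, -2-4i, -3.8284+1.0000i, 0, -3.8284-1.0000i, -2+4i, 1.8284+1.0000i]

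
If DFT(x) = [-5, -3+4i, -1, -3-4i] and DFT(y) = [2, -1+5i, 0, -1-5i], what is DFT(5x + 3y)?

By linearity: DFT(5x + 3y) = 5·DFT(x) + 3·DFT(y)
= 5·[-5, -3+4i, -1, -3-4i] + 3·[2, -1+5i, 0, -1-5i]

Computing element-wise:
Z[0] = 5·(-5) + 3·(2) = -19
Z[1] = 5·(-3+4i) + 3·(-1+5i) = -18+35i
Z[2] = 5·(-1) + 3·(0) = -5
Z[3] = 5·(-3-4i) + 3·(-1-5i) = -18-35i

DFT(5x + 3y) = 5·X + 3·Y = [-19, -18+35i, -5, -18-35i]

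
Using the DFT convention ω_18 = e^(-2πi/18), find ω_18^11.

ω_18^11 = e^(-2πi·11/18)
= cos(-2π·11/18) + i·sin(-2π·11/18)
= cos(-22π/18) + i·sin(-22π/18)

ω_18^11 = cos(-22π/18) + i·sin(-22π/18) = -0.7660+0.6428i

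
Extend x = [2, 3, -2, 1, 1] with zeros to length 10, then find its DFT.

Original 5-point DFT: [5, 4.0451-0.1388i, -1.5451-4.0287i, -1.5451+4.0287i, 4.0451+0.1388i]
Zero-padded 10-point DFT provides frequency interpolation.

DFT_10([x, 0, ...]) = [5, 2.6910-1.4001i, 4.0451-0.1388i, 3.8090-4.3920i, -1.5451-4.0287i, -3, -1.5451+4.0287i, 3.8090+4.3920i, 4.0451+0.1388i, 2.6910+1.4001i]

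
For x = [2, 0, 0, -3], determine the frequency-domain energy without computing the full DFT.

Parseval: Σ|x[n]|² = (1/N)Σ|X[k]|², so Σ|X[k]|² = N·Σ|x[n]|² = 4·13.0000

Σ|X[k]|² = N·Σ|x[n]|² = 4·13.0000 = 52.0000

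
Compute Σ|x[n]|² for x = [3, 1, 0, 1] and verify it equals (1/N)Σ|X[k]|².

Time domain:
Σ|x[n]|² = |3|² + |1|² + |0|² + |1|² = 11.0000

Frequency domain:
(1/4)Σ|X[k]|² = (1/4)(|5|² + |3|² + |1|² + |3|²) = (1/4)·44.0000 = 11.0000

Both sides agree, confirming Parseval's theorem.

Σ|x[n]|² = (1/N)Σ|X[k]|² = 11.0000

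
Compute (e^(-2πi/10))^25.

Since ω_10^10 = 1, powers reduce modulo 10.
25 mod 10 = 5
So ω_10^25 = ω_10^5 = e^(-2πi·5/10)

ω_10^25 = ω_10^5 = -1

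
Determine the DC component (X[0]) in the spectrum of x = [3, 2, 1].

X[0] = Σ(n=0 to 2) x[n] · ω_3^0 = Σ x[n]
= (3) + (2) + (1)

X[0] = 6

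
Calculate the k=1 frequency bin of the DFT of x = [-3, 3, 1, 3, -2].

X[1] = Σ(n=0 to 4) x[n] · ω_5^(1n) where ω_5 = e^(-2πi/5)
= (-3)·ω_5^0 + (3)·ω_5^1 + (1)·ω_5^2 + (3)·ω_5^3 + (-2)·ω_5^4

X[1] = -5.9271-3.5797i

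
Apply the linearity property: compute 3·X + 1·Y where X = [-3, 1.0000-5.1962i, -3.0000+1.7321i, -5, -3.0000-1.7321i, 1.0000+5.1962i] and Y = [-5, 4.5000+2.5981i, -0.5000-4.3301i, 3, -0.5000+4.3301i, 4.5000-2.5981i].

By linearity: DFT(3x + 1y) = 3·DFT(x) + 1·DFT(y)
= 3·[-3, 1.0000-5.1962i, -3.0000+1.7321i, -5, -3.0000-1.7321i, 1.0000+5.1962i] + 1·[-5, 4.5000+2.5981i, -0.5000-4.3301i, 3, -0.5000+4.3301i, 4.5000-2.5981i]

Computing element-wise:
Z[0] = 3·(-3) + 1·(-5) = -14
Z[1] = 3·(1.0000-5.1962i) + 1·(4.5000+2.5981i) = 7.5000-12.9905i
Z[2] = 3·(-3.0000+1.7321i) + 1·(-0.5000-4.3301i) = -9.5000+0.8662i
Z[3] = 3·(-5) + 1·(3) = -12
Z[4] = 3·(-3.0000-1.7321i) + 1·(-0.5000+4.3301i) = -9.5000-0.8662i
Z[5] = 3·(1.0000+5.1962i) + 1·(4.5000-2.5981i) = 7.5000+12.9905i

DFT(3x + 1y) = 3·X + 1·Y = [-14, 7.5000-12.9905i, -9.5000+0.8662i, -12, -9.5000-0.8662i, 7.5000+12.9905i]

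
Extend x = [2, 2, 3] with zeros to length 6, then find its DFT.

Original 3-point DFT: [7, -0.5000+0.8660i, -0.5000-0.8660i]
Zero-padded 6-point DFT provides frequency interpolation.

DFT_6([x, 0, ...]) = [7, 1.5000-4.3301i, -0.5000+0.8660i, 3, -0.5000-0.8660i, 1.5000+4.3301i]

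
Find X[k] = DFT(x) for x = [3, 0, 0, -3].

X[k] = Σ(n=0 to 3) x[n] · ω_4^(nk)
where ω_4 = e^(-2πi/4)

Computing each X[k]:
X[0] = 0
X[1] = 3-3i
X[2] = 6
X[3] = 3+3i

X = [0, 3-3i, 6, 3+3i]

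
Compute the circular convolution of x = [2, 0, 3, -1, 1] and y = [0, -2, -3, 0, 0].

(x ⊛ y)[n] = Σ(m=0 to 4) x[m] · y[(n-m) mod 5]

Computing each output sample:
(x ⊛ y)[0] = 1
(x ⊛ y)[1] = -7
(x ⊛ y)[2] = -6
(x ⊛ y)[3] = -6
(x ⊛ y)[4] = -7

x ⊛ y = [1, -7, -6, -6, -7]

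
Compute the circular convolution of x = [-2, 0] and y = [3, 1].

(x ⊛ y)[n] = Σ(m=0 to 1) x[m] · y[(n-m) mod 2]

Computing each output sample:
(x ⊛ y)[0] = -6
(x ⊛ y)[1] = -2

x ⊛ y = [-6, -2]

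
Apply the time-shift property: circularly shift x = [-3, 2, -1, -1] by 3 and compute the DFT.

Time shift by 3: X_shifted[k] = ω_4^(3k) · X[k]
Shifted x = [2, -1, -1, -3]

DFT(x[n-3]) = [-3, 3-2i, 5, 3+2i]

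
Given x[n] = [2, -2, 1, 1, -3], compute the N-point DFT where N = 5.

X[k] = Σ(n=0 to 4) x[n] · ω_5^(nk)
where ω_5 = e^(-2πi/5)

Computing each X[k]:
X[0] = -1
X[1] = -1.1631-0.9511i
X[2] = 6.6631-0.5878i
X[3] = 6.6631+0.5878i
X[4] = -1.1631+0.9511i

X = [-1, -1.1631-0.9511i, 6.6631-0.5878i, 6.6631+0.5878i, -1.1631+0.9511i]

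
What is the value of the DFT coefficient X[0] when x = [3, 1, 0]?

X[0] = Σ(n=0 to 2) x[n] · ω_3^0 = Σ x[n]
= (3) + (1) + (0)

X[0] = 4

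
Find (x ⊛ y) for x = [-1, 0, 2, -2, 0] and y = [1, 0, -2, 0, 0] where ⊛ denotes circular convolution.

(x ⊛ y)[n] = Σ(m=0 to 4) x[m] · y[(n-m) mod 5]

Computing each output sample:
(x ⊛ y)[0] = 3
(x ⊛ y)[1] = 0
(x ⊛ y)[2] = 4
(x ⊛ y)[3] = -2
(x ⊛ y)[4] = -4

x ⊛ y = [3, 0, 4, -2, -4]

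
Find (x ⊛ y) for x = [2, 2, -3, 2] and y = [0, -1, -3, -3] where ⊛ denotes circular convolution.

(x ⊛ y)[n] = Σ(m=0 to 3) x[m] · y[(n-m) mod 4]

Computing each output sample:
(x ⊛ y)[0] = 1
(x ⊛ y)[1] = 1
(x ⊛ y)[2] = -14
(x ⊛ y)[3] = -9

x ⊛ y = [1, 1, -14, -9]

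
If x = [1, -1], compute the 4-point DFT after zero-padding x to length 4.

Original 2-point DFT: [0, 2]
Zero-padded 4-point DFT provides frequency interpolation.

DFT_4([x, 0, ...]) = [0, 1+1i, 2, 1-1i]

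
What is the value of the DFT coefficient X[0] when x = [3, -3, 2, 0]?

X[0] = Σ(n=0 to 3) x[n] · ω_4^0 = Σ x[n]
= (3) + (-3) + (2) + (0)

X[0] = 2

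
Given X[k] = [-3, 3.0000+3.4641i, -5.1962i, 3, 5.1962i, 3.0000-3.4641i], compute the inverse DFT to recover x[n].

x[n] = (1/6) Σ(k=0 to 5) X[k] · e^(2πikn/6)

Computing each x[n]:
x[0] = 1
x[1] = 0
x[2] = -3
x[3] = -2
x[4] = 2
x[5] = -1

x = [1, 0, -3, -2, 2, -1]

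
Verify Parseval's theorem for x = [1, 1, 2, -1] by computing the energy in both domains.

Time domain:
Σ|x[n]|² = |1|² + |1|² + |2|² + |-1|² = 7.0000

Frequency domain:
(1/4)Σ|X[k]|² = (1/4)(|3|² + |-1-2i|² + |3|² + |-1+2i|²) = (1/4)·28.0000 = 7.0000

Both sides agree, confirming Parseval's theorem.

Σ|x[n]|² = (1/N)Σ|X[k]|² = 7.0000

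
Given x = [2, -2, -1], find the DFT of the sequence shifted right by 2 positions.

Time shift by 2: X_shifted[k] = ω_3^(2k) · X[k]
Shifted x = [-2, -1, 2]

DFT(x[n-2]) = [-1, -2.5000+2.5981i, -2.5000-2.5981i]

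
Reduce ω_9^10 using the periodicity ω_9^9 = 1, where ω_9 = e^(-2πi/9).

Since ω_9^9 = 1, powers reduce modulo 9.
10 mod 9 = 1
So ω_9^10 = ω_9^1 = e^(-2πi·1/9)

ω_9^10 = ω_9^1 = 0.7660-0.6428i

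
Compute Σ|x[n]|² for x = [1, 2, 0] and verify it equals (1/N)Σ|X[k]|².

Time domain:
Σ|x[n]|² = |1|² + |2|² + |0|² = 5.0000

Frequency domain:
(1/3)Σ|X[k]|² = (1/3)(|3|² + |-1.7321i|² + |1.7321i|²) = (1/3)·15.0000 = 5.0000

Both sides agree, confirming Parseval's theorem.

Σ|x[n]|² = (1/N)Σ|X[k]|² = 5.0000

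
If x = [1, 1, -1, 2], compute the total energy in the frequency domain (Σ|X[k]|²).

Parseval: Σ|x[n]|² = (1/N)Σ|X[k]|², so Σ|X[k]|² = N·Σ|x[n]|² = 4·7.0000

Σ|X[k]|² = N·Σ|x[n]|² = 4·7.0000 = 28.0000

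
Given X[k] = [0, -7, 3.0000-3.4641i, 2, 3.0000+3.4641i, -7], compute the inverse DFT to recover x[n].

x[n] = (1/6) Σ(k=0 to 5) X[k] · e^(2πikn/6)

Computing each x[n]:
x[0] = -1
x[1] = -1
x[2] = 0
x[3] = 3
x[4] = 2
x[5] = -3

x = [-1, -1, 0, 3, 2, -3]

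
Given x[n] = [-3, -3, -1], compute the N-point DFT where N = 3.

X[k] = Σ(n=0 to 2) x[n] · ω_3^(nk)
where ω_3 = e^(-2πi/3)

Computing each X[k]:
X[0] = -7
X[1] = -1.0000+1.7321i
X[2] = -1.0000-1.7321i

X = [-7, -1.0000+1.7321i, -1.0000-1.7321i]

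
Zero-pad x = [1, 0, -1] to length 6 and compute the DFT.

Original 3-point DFT: [0, 1.5000-0.8660i, 1.5000+0.8660i]
Zero-padded 6-point DFT provides frequency interpolation.

DFT_6([x, 0, ...]) = [0, 1.5000+0.8660i, 1.5000-0.8660i, 0, 1.5000+0.8660i, 1.5000-0.8660i]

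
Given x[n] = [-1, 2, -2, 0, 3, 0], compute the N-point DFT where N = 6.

X[k] = Σ(n=0 to 5) x[n] · ω_6^(nk)
where ω_6 = e^(-2πi/6)

Computing each X[k]:
X[0] = 2
X[1] = -0.5000+2.5981i
X[2] = -2.5000-6.0622i
X[3] = -2
X[4] = -2.5000+6.0622i
X[5] = -0.5000-2.5981i

X = [2, -0.5000+2.5981i, -2.5000-6.0622i, -2, -2.5000+6.0622i, -0.5000-2.5981i]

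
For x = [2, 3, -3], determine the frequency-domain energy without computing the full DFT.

Parseval: Σ|x[n]|² = (1/N)Σ|X[k]|², so Σ|X[k]|² = N·Σ|x[n]|² = 3·22.0000

Σ|X[k]|² = N·Σ|x[n]|² = 3·22.0000 = 66.0000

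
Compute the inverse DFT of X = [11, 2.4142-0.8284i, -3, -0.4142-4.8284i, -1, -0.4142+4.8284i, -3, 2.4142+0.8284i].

x[n] = (1/8) Σ(k=0 to 7) X[k] · e^(2πikn/8)

Computing each x[n]:
x[0] = 1
x[1] = 3
x[2] = 1
x[3] = 2
x[4] = 0
x[5] = 0
x[6] = 3
x[7] = 1

x = [1, 3, 1, 2, 0, 0, 3, 1]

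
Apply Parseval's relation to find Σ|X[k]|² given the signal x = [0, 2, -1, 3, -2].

Parseval: Σ|x[n]|² = (1/N)Σ|X[k]|², so Σ|X[k]|² = N·Σ|x[n]|² = 5·18.0000

Σ|X[k]|² = N·Σ|x[n]|² = 5·18.0000 = 90.0000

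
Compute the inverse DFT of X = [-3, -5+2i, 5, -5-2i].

x[n] = (1/4) Σ(k=0 to 3) X[k] · e^(2πikn/4)

Computing each x[n]:
x[0] = -2
x[1] = -3
x[2] = 3
x[3] = -1

x = [-2, -3, 3, -1]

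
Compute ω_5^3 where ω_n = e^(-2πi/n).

ω_5^3 = e^(-2πi·3/5)
= cos(-2π·3/5) + i·sin(-2π·3/5)
= cos(-6π/5) + i·sin(-6π/5)

ω_5^3 = cos(-6π/5) + i·sin(-6π/5) = -0.8090+0.5878i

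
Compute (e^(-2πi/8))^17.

Since ω_8^8 = 1, powers reduce modulo 8.
17 mod 8 = 1
So ω_8^17 = ω_8^1 = e^(-2πi·1/8)

ω_8^17 = ω_8^1 = 0.7071-0.7071i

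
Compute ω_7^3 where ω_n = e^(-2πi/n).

ω_7^3 = e^(-2πi·3/7)
= cos(-2π·3/7) + i·sin(-2π·3/7)
= cos(-6π/7) + i·sin(-6π/7)

ω_7^3 = cos(-6π/7) + i·sin(-6π/7) = -0.9010-0.4339i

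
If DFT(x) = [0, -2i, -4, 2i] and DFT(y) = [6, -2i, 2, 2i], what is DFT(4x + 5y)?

By linearity: DFT(4x + 5y) = 4·DFT(x) + 5·DFT(y)
= 4·[0, -2i, -4, 2i] + 5·[6, -2i, 2, 2i]

Computing element-wise:
Z[0] = 4·(0) + 5·(6) = 30
Z[1] = 4·(-2i) + 5·(-2i) = -18i
Z[2] = 4·(-4) + 5·(2) = -6
Z[3] = 4·(2i) + 5·(2i) = 18i

DFT(4x + 5y) = 4·X + 5·Y = [30, -18i, -6, 18i]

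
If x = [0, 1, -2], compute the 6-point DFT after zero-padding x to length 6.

Original 3-point DFT: [-1, 0.5000-2.5981i, 0.5000+2.5981i]
Zero-padded 6-point DFT provides frequency interpolation.

DFT_6([x, 0, ...]) = [-1, 1.5000+0.8660i, 0.5000-2.5981i, -3, 0.5000+2.5981i, 1.5000-0.8660i]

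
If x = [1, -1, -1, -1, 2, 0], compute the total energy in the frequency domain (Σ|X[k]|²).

Parseval: Σ|x[n]|² = (1/N)Σ|X[k]|², so Σ|X[k]|² = N·Σ|x[n]|² = 6·8.0000

Σ|X[k]|² = N·Σ|x[n]|² = 6·8.0000 = 48.0000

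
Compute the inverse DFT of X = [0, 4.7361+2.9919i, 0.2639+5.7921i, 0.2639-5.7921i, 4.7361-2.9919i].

x[n] = (1/5) Σ(k=0 to 4) X[k] · e^(2πikn/5)

Computing each x[n]:
x[0] = 2
x[1] = -2
x[2] = 0
x[3] = -3
x[4] = 3

x = [2, -2, 0, -3, 3]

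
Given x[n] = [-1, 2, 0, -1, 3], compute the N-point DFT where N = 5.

X[k] = Σ(n=0 to 4) x[n] · ω_5^(nk)
where ω_5 = e^(-2πi/5)

Computing each X[k]:
X[0] = 3
X[1] = 1.3541+0.3633i
X[2] = -5.3541+1.5388i
X[3] = -5.3541-1.5388i
X[4] = 1.3541-0.3633i

X = [3, 1.3541+0.3633i, -5.3541+1.5388i, -5.3541-1.5388i, 1.3541-0.3633i]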